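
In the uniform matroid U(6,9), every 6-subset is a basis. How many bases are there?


Bases of U(6,9) are all 6-element subsets of the 9-element ground set.
Number of bases = C(9,6).
(9 choose 6) = 84.

84


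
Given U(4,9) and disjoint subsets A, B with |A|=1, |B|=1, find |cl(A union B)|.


|A union B| = 1 + 1 = 2 (disjoint).
In U(4,9), cl(S) = S if |S| < 4, else cl(S) = E.
Since 2 < 4, cl(A union B) = A union B.
|cl(A union B)| = 2.

2


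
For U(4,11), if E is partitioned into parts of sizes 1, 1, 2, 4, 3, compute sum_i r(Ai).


r(Ai) = min(|Ai|, 4) for each part.
Sum = min(1,4) + min(1,4) + min(2,4) + min(4,4) + min(3,4)
    = 1 + 1 + 2 + 4 + 3
    = 11.

11


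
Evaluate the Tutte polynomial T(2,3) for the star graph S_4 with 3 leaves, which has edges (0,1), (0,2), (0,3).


A star on 4 vertices is a tree with 3 edges.
T(x,y) = x^(3) for any tree.
T(2,3) = 2^3 = 8.

8


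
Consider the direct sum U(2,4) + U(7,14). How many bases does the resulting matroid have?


Bases of a direct sum M1 + M2: |B| = |B(M1)| * |B(M2)|.
|B(U(2,4))| = C(4,2) = 6.
|B(U(7,14))| = C(14,7) = 3432.
Total bases = 6 * 3432 = 20592.

20592


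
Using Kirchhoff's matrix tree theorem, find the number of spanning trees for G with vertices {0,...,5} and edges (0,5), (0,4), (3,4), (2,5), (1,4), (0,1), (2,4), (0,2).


By Kirchhoff's matrix tree theorem, the number of spanning trees equals
the determinant of any cofactor of the Laplacian matrix L.
G has 6 vertices and 8 edges.
Computing the (5 x 5) cofactor determinant gives 21.

21


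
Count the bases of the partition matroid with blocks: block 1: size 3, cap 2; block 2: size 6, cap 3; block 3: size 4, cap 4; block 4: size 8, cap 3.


A basis picks exactly ci elements from block i.
Number of bases = product of C(|Si|, ci).
= C(3,2) * C(6,3) * C(4,4) * C(8,3)
= 3 * 20 * 1 * 56
= 3360.

3360


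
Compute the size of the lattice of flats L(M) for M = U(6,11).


Flats of U(6,11): every subset of size < 6 is a flat, plus E itself.
Count = C(11,0) + C(11,1) + C(11,2) + C(11,3) + C(11,4) + C(11,5) + 1
     = 1 + 11 + 55 + 165 + 330 + 462 + 1
     = 1025.

1025


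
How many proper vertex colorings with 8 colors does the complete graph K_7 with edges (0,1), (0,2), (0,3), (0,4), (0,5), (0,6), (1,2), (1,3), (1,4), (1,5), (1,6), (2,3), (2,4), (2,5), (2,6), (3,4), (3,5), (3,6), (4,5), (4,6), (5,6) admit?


P(K_7, k) = k(k-1)(k-2)...(k-6).
P(8) = (8) * (7) * (6) * (5) * (4) * (3) * (2) = 40320.

40320


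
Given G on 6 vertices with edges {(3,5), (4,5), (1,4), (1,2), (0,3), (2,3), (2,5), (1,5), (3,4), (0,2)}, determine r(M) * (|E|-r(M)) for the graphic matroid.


r(M) = |V| - c = 6 - 1 = 5.
nullity = |E| - r(M) = 10 - 5 = 5.
Product = 5 * 5 = 25.

25


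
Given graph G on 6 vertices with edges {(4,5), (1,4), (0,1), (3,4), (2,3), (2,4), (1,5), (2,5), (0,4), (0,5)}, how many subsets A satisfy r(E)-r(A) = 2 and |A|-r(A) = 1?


R(x,y) = sum over A in 2^E of x^(r(E)-r(A)) * y^(|A|-r(A)).
G has 6 vertices, 10 edges. r(E) = 5.
Enumerate all 2^10 = 1024 subsets.
Count subsets with r(E)-r(A)=2 and |A|-r(A)=1: 48.

48


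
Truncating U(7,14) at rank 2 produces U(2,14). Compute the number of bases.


Truncating U(7,14) to rank 2 gives U(2,14).
Bases of U(2,14) are all 2-element subsets of 14 elements.
Number of bases = (14 choose 2) = 91.

91


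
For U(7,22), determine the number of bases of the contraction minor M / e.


Contracting e from U(7,22) gives U(6,21).
Bases of U(6,21) = (21 choose 6) = 54264.

54264


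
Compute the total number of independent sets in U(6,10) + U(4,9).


For a direct sum, |I(M1+M2)| = |I(M1)| * |I(M2)|.
|I(U(6,10))| = sum C(10,k) for k=0..6 = 848.
|I(U(4,9))| = sum C(9,k) for k=0..4 = 256.
Total = 848 * 256 = 217088.

217088


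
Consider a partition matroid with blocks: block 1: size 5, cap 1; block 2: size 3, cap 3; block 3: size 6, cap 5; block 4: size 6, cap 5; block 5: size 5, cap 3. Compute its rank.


Rank of a partition matroid = sum of min(|Si|, ci) for each block.
= min(5,1) + min(3,3) + min(6,5) + min(6,5) + min(5,3)
= 1 + 3 + 5 + 5 + 3
= 17.

17


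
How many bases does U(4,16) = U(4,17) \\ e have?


Deleting e from U(4,17) gives U(4,16) since n > r.
Bases of U(4,16) = C(16,4) = 16! / (4! * 12!) = 1820.

1820


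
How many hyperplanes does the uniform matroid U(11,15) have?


Hyperplanes of U(11,15) are flats of rank 10.
In a uniform matroid, these are exactly the (10)-element subsets.
Count = C(15,10) = 15! / (10! * 5!) = 3003.

3003


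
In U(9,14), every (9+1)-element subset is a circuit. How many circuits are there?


In U(9,14), circuits are the (10)-element subsets.
Any set of 10 elements is dependent, and removing any one element gives
an independent set of size 9, so it is a minimal dependent set.
Number of circuits = C(14,10) = 14! / (10! * 4!) = 1001.

1001


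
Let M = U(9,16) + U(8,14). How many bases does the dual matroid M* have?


(M1+M2)* = M1* + M2*.
M1* = U(7,16), bases: C(16,7) = 11440.
M2* = U(6,14), bases: C(14,6) = 3003.
|B(M*)| = 11440 * 3003 = 34354320.

34354320


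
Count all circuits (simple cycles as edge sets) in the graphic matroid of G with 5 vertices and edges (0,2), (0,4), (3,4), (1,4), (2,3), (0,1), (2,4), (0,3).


A circuit in a graphic matroid = edge set of a simple cycle.
G has 5 vertices and 8 edges.
Enumerating all minimal edge subsets forming cycles...
Total circuits found: 12.

12


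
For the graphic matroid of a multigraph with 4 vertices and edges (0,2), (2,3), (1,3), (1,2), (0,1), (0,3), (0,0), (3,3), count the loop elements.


In a graphic matroid, a loop is a self-loop edge (u,u) with rank 0.
Examining all 8 edges for self-loops...
Self-loops found: (0,0), (3,3)
Number of loops = 2.

2


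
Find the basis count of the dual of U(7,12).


The dual of U(r,n) is U(n-r, n) = U(5,12).
Bases of U(5,12) are all (5)-element subsets.
|B(M*)| = (12 choose 5) = 792.

792


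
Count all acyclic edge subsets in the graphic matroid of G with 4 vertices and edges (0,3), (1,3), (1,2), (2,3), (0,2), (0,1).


An independent set in a graphic matroid is an acyclic edge subset.
G has 4 vertices and 6 edges.
Enumerate all 2^6 = 64 subsets, checking for acyclicity.
Total independent sets = 38.

38


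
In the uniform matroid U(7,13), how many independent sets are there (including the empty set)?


Independent sets of U(7,13) are all subsets of size <= 7.
Count = C(13,0) + C(13,1) + C(13,2) + C(13,3) + C(13,4) + C(13,5) + C(13,6) + C(13,7)
     = 1 + 13 + 78 + 286 + 715 + 1287 + 1716 + 1716
     = 5812.

5812


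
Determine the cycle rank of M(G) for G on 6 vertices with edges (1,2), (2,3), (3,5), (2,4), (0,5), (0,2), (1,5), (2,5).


Cycle rank (nullity) = |E| - r(M) = |E| - (|V| - c).
|E| = 8, |V| = 6, c = 1.
Nullity = 8 - (6 - 1) = 8 - 5 = 3.

3


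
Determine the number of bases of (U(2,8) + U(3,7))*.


(M1+M2)* = M1* + M2*.
M1* = U(6,8), bases: C(8,6) = 28.
M2* = U(4,7), bases: C(7,4) = 35.
|B(M*)| = 28 * 35 = 980.

980


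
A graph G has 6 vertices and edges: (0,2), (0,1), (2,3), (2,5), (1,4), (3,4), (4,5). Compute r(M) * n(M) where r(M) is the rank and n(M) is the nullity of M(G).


r(M) = |V| - c = 6 - 1 = 5.
nullity = |E| - r(M) = 7 - 5 = 2.
Product = 5 * 2 = 10.

10


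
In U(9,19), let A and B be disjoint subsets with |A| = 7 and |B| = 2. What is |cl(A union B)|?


|A union B| = 7 + 2 = 9 (disjoint).
In U(9,19), cl(S) = S if |S| < 9, else cl(S) = E.
Since 9 >= 9, cl(A union B) = E.
|cl(A union B)| = 19.

19


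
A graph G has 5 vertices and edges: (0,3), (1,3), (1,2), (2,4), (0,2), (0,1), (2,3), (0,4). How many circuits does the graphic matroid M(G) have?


A circuit in a graphic matroid = edge set of a simple cycle.
G has 5 vertices and 8 edges.
Enumerating all minimal edge subsets forming cycles...
Total circuits found: 12.

12


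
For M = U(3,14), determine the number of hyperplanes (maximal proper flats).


Hyperplanes of U(3,14) are flats of rank 2.
In a uniform matroid, these are exactly the (2)-element subsets.
Count = (14 choose 2) = 91.

91


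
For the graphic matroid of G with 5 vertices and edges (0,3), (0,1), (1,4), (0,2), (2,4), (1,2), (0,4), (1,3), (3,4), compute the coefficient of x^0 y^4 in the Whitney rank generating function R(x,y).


R(x,y) = sum over A in 2^E of x^(r(E)-r(A)) * y^(|A|-r(A)).
G has 5 vertices, 9 edges. r(E) = 4.
Enumerate all 2^9 = 512 subsets.
Count subsets with r(E)-r(A)=0 and |A|-r(A)=4: 9.

9


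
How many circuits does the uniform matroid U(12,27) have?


In U(12,27), circuits are the (13)-element subsets.
Any set of 13 elements is dependent, and removing any one element gives
an independent set of size 12, so it is a minimal dependent set.
Number of circuits = C(27,13) = 20058300.

20058300


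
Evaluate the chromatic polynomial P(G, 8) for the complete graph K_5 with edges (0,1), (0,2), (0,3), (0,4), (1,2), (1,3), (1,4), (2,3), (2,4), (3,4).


P(K_5, k) = k(k-1)(k-2)...(k-4).
P(8) = (8) * (7) * (6) * (5) * (4) = 6720.

6720


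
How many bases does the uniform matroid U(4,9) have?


Bases of U(4,9) are all 4-element subsets of the 9-element ground set.
Number of bases = C(9,4).
C(9,4) = 9! / (4! * 5!) = 126.

126


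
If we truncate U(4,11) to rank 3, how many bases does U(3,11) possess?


Truncating U(4,11) to rank 3 gives U(3,11).
Bases of U(3,11) are all 3-element subsets of 11 elements.
Number of bases = C(11,3) = (11 * 10 * 9) / (1 * 2 * 3) = 165.

165


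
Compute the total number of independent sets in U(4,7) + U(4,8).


For a direct sum, |I(M1+M2)| = |I(M1)| * |I(M2)|.
|I(U(4,7))| = sum C(7,k) for k=0..4 = 99.
|I(U(4,8))| = sum C(8,k) for k=0..4 = 163.
Total = 99 * 163 = 16137.

16137


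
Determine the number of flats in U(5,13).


Flats of U(5,13): every subset of size < 5 is a flat, plus E itself.
Count = (13 choose 0) + (13 choose 1) + (13 choose 2) + (13 choose 3) + (13 choose 4) + 1
     = 1 + 13 + 78 + 286 + 715 + 1
     = 1094.

1094


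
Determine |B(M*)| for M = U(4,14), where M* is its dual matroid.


The dual of U(r,n) is U(n-r, n) = U(10,14).
Bases of U(10,14) are all (10)-element subsets.
|B(M*)| = (14 choose 10) = 1001.

1001


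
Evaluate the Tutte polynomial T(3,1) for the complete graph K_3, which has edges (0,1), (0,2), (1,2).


T(K_3; x,y) = x^2 + x + y.
T(3,1) = 9 + 3 + 1 = 13.

13


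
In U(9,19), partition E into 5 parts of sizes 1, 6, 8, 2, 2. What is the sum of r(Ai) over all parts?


r(Ai) = min(|Ai|, 9) for each part.
Sum = min(1,9) + min(6,9) + min(8,9) + min(2,9) + min(2,9)
    = 1 + 6 + 8 + 2 + 2
    = 19.

19


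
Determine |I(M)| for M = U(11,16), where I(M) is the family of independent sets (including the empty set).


Independent sets of U(11,16) are all subsets of size <= 11.
Count = C(16,0) + C(16,1) + C(16,2) + C(16,3) + C(16,4) + C(16,5) + C(16,6) + C(16,7) + C(16,8) + C(16,9) + C(16,10) + C(16,11)
     = 1 + 16 + 120 + 560 + 1820 + 4368 + 8008 + 11440 + 12870 + 11440 + 8008 + 4368
     = 63019.

63019


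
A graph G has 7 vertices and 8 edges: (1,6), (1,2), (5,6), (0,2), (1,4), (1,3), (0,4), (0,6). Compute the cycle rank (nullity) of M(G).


Cycle rank (nullity) = |E| - r(M) = |E| - (|V| - c).
|E| = 8, |V| = 7, c = 1.
Nullity = 8 - (7 - 1) = 8 - 6 = 2.

2


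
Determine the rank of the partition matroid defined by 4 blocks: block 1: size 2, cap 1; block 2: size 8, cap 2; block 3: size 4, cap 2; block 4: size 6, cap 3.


Rank of a partition matroid = sum of min(|Si|, ci) for each block.
= min(2,1) + min(8,2) + min(4,2) + min(6,3)
= 1 + 2 + 2 + 3
= 8.

8


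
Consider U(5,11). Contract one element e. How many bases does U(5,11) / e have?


Contracting e from U(5,11) gives U(4,10).
Bases of U(4,10) = C(10,4) = 10! / (4! * 6!) = 210.

210


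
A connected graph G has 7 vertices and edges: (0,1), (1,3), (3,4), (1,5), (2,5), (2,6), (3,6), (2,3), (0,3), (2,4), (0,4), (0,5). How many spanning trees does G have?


By Kirchhoff's matrix tree theorem, the number of spanning trees equals
the determinant of any cofactor of the Laplacian matrix L.
G has 7 vertices and 12 edges.
Computing the (6 x 6) cofactor determinant gives 324.

324


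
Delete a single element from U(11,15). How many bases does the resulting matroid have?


Deleting e from U(11,15) gives U(11,14) since n > r.
Bases of U(11,14) = C(14,11) = 14! / (11! * 3!) = 364.

364


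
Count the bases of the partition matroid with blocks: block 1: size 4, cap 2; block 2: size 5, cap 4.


A basis picks exactly ci elements from block i.
Number of bases = product of C(|Si|, ci).
= C(4,2) * C(5,4)
= 6 * 5
= 30.

30


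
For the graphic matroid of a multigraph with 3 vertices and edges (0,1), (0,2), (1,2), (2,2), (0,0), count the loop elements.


In a graphic matroid, a loop is a self-loop edge (u,u) with rank 0.
Examining all 5 edges for self-loops...
Self-loops found: (2,2), (0,0)
Number of loops = 2.

2


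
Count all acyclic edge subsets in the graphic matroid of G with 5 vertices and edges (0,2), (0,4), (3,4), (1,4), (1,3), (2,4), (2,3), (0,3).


An independent set in a graphic matroid is an acyclic edge subset.
G has 5 vertices and 8 edges.
Enumerate all 2^8 = 256 subsets, checking for acyclicity.
Total independent sets = 128.

128


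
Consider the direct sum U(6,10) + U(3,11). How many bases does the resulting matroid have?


Bases of a direct sum M1 + M2: |B| = |B(M1)| * |B(M2)|.
|B(U(6,10))| = C(10,6) = 210.
|B(U(3,11))| = C(11,3) = 165.
Total bases = 210 * 165 = 34650.

34650


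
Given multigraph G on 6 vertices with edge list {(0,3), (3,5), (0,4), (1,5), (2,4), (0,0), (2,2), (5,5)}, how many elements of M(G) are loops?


In a graphic matroid, a loop is a self-loop edge (u,u) with rank 0.
Examining all 8 edges for self-loops...
Self-loops found: (0,0), (2,2), (5,5)
Number of loops = 3.

3


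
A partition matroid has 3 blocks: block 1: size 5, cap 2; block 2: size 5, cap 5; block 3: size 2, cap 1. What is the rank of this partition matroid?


Rank of a partition matroid = sum of min(|Si|, ci) for each block.
= min(5,2) + min(5,5) + min(2,1)
= 2 + 5 + 1
= 8.

8


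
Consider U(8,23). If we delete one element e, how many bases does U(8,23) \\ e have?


Deleting e from U(8,23) gives U(8,22) since n > r.
Bases of U(8,22) = C(22,8) = 22! / (8! * 14!) = 319770.

319770


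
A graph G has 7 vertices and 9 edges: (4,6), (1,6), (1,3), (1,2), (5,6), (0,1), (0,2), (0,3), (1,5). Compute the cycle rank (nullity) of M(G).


Cycle rank (nullity) = |E| - r(M) = |E| - (|V| - c).
|E| = 9, |V| = 7, c = 1.
Nullity = 9 - (7 - 1) = 9 - 6 = 3.

3


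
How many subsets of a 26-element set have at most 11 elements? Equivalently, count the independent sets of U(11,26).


Independent sets of U(11,26) are all subsets of size <= 11.
Count = C(26,0) + C(26,1) + C(26,2) + C(26,3) + C(26,4) + C(26,5) + C(26,6) + C(26,7) + C(26,8) + C(26,9) + C(26,10) + C(26,11)
     = 1 + 26 + 325 + 2600 + 14950 + 65780 + 230230 + 657800 + 1562275 + 3124550 + 5311735 + 7726160
     = 18696432.

18696432


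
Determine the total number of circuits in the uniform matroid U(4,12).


In U(4,12), circuits are the (5)-element subsets.
Any set of 5 elements is dependent, and removing any one element gives
an independent set of size 4, so it is a minimal dependent set.
Number of circuits = (12 choose 5) = 792.

792


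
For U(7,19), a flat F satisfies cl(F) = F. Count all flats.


Flats of U(7,19): every subset of size < 7 is a flat, plus E itself.
Count = (19 choose 0) + (19 choose 1) + (19 choose 2) + (19 choose 3) + (19 choose 4) + (19 choose 5) + (19 choose 6) + 1
     = 1 + 19 + 171 + 969 + 3876 + 11628 + 27132 + 1
     = 43797.

43797


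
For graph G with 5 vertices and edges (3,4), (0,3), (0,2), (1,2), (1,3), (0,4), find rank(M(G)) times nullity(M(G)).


r(M) = |V| - c = 5 - 1 = 4.
nullity = |E| - r(M) = 6 - 4 = 2.
Product = 4 * 2 = 8.

8


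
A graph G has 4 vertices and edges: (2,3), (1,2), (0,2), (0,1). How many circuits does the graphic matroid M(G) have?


A circuit in a graphic matroid = edge set of a simple cycle.
G has 4 vertices and 4 edges.
Enumerating all minimal edge subsets forming cycles...
Total circuits found: 1.

1


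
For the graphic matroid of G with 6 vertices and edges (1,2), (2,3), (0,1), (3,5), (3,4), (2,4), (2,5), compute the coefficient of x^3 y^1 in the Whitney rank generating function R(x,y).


R(x,y) = sum over A in 2^E of x^(r(E)-r(A)) * y^(|A|-r(A)).
G has 6 vertices, 7 edges. r(E) = 5.
Enumerate all 2^7 = 128 subsets.
Count subsets with r(E)-r(A)=3 and |A|-r(A)=1: 2.

2


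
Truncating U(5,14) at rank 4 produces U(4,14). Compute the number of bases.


Truncating U(5,14) to rank 4 gives U(4,14).
Bases of U(4,14) are all 4-element subsets of 14 elements.
Number of bases = C(14,4) = (14 * 13 * 12 * 11) / (1 * 2 * 3 * 4) = 1001.

1001


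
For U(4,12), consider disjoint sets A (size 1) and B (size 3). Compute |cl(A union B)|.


|A union B| = 1 + 3 = 4 (disjoint).
In U(4,12), cl(S) = S if |S| < 4, else cl(S) = E.
Since 4 >= 4, cl(A union B) = E.
|cl(A union B)| = 12.

12


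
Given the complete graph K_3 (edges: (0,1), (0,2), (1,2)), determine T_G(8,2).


T(K_3; x,y) = x^2 + x + y.
T(8,2) = 64 + 8 + 2 = 74.

74


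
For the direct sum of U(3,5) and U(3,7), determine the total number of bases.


Bases of a direct sum M1 + M2: |B| = |B(M1)| * |B(M2)|.
|B(U(3,5))| = C(5,3) = 10.
|B(U(3,7))| = C(7,3) = 35.
Total bases = 10 * 35 = 350.

350


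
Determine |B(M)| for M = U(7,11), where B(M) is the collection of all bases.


Bases of U(7,11) are all 7-element subsets of the 11-element ground set.
Number of bases = C(11,7).
(11 choose 7) = 330.

330


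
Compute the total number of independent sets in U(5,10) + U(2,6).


For a direct sum, |I(M1+M2)| = |I(M1)| * |I(M2)|.
|I(U(5,10))| = sum C(10,k) for k=0..5 = 638.
|I(U(2,6))| = sum C(6,k) for k=0..2 = 22.
Total = 638 * 22 = 14036.

14036


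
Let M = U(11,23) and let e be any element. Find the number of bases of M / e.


Contracting e from U(11,23) gives U(10,22).
Bases of U(10,22) = (22 choose 10) = 646646.

646646


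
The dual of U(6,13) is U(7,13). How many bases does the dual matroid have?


The dual of U(r,n) is U(n-r, n) = U(7,13).
Bases of U(7,13) are all (7)-element subsets.
|B(M*)| = C(13,7) = 1716.

1716


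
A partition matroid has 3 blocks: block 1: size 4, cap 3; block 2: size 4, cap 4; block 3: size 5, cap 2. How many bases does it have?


A basis picks exactly ci elements from block i.
Number of bases = product of C(|Si|, ci).
= C(4,3) * C(4,4) * C(5,2)
= 4 * 1 * 10
= 40.

40


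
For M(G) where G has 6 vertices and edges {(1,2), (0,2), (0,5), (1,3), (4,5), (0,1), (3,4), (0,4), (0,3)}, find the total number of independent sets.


An independent set in a graphic matroid is an acyclic edge subset.
G has 6 vertices and 9 edges.
Enumerate all 2^9 = 512 subsets, checking for acyclicity.
Total independent sets = 280.

280


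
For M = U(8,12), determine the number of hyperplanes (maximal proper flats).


Hyperplanes of U(8,12) are flats of rank 7.
In a uniform matroid, these are exactly the (7)-element subsets.
Count = (12 choose 7) = 792.

792


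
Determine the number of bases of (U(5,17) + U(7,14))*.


(M1+M2)* = M1* + M2*.
M1* = U(12,17), bases: C(17,12) = 6188.
M2* = U(7,14), bases: C(14,7) = 3432.
|B(M*)| = 6188 * 3432 = 21237216.

21237216


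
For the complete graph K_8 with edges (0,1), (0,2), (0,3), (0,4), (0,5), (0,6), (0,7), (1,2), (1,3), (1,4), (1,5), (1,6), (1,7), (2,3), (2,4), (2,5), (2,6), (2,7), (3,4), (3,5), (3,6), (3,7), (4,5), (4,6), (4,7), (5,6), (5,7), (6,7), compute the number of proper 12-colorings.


P(K_8, k) = k(k-1)(k-2)...(k-7).
P(12) = (12) * (11) * (10) * (9) * (8) * (7) * (6) * (5) = 19958400.

19958400


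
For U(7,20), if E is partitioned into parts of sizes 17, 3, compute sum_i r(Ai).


r(Ai) = min(|Ai|, 7) for each part.
Sum = min(17,7) + min(3,7)
    = 7 + 3
    = 10.

10


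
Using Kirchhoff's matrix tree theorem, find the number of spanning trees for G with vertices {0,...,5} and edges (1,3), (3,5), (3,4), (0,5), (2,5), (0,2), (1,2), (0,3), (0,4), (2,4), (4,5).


By Kirchhoff's matrix tree theorem, the number of spanning trees equals
the determinant of any cofactor of the Laplacian matrix L.
G has 6 vertices and 11 edges.
Computing the (5 x 5) cofactor determinant gives 200.

200


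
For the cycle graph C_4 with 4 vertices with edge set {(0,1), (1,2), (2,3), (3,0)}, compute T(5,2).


T(C_4; x,y) = x + x^2 + ... + x^(3) + y.
T(5,2) = 5^1 + 5^2 + 5^3 + 2
= 5 + 25 + 125 + 2
= 157.

157


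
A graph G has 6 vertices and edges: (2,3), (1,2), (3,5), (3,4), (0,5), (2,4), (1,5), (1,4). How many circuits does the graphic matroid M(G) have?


A circuit in a graphic matroid = edge set of a simple cycle.
G has 6 vertices and 8 edges.
Enumerating all minimal edge subsets forming cycles...
Total circuits found: 7.

7


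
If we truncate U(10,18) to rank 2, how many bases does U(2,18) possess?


Truncating U(10,18) to rank 2 gives U(2,18).
Bases of U(2,18) are all 2-element subsets of 18 elements.
Number of bases = C(18,2) = 18! / (2! * 16!) = 153.

153


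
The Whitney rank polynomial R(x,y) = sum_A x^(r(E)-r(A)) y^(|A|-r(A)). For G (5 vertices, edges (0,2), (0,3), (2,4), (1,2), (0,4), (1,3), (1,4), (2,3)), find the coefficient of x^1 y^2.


R(x,y) = sum over A in 2^E of x^(r(E)-r(A)) * y^(|A|-r(A)).
G has 5 vertices, 8 edges. r(E) = 4.
Enumerate all 2^8 = 256 subsets.
Count subsets with r(E)-r(A)=1 and |A|-r(A)=2: 4.

4


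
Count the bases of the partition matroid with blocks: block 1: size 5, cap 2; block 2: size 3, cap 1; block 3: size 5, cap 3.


A basis picks exactly ci elements from block i.
Number of bases = product of C(|Si|, ci).
= C(5,2) * C(3,1) * C(5,3)
= 10 * 3 * 10
= 300.

300


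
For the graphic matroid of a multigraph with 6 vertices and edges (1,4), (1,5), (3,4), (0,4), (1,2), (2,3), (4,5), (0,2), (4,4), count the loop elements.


In a graphic matroid, a loop is a self-loop edge (u,u) with rank 0.
Examining all 9 edges for self-loops...
Self-loops found: (4,4)
Number of loops = 1.

1


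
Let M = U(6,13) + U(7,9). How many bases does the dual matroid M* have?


(M1+M2)* = M1* + M2*.
M1* = U(7,13), bases: C(13,7) = 1716.
M2* = U(2,9), bases: C(9,2) = 36.
|B(M*)| = 1716 * 36 = 61776.

61776


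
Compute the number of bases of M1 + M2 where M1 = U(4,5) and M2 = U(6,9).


Bases of a direct sum M1 + M2: |B| = |B(M1)| * |B(M2)|.
|B(U(4,5))| = C(5,4) = 5.
|B(U(6,9))| = C(9,6) = 84.
Total bases = 5 * 84 = 420.

420


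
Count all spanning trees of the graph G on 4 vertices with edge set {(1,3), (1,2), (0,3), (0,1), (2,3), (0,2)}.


By Kirchhoff's matrix tree theorem, the number of spanning trees equals
the determinant of any cofactor of the Laplacian matrix L.
G has 4 vertices and 6 edges.
Computing the (3 x 3) cofactor determinant gives 16.

16


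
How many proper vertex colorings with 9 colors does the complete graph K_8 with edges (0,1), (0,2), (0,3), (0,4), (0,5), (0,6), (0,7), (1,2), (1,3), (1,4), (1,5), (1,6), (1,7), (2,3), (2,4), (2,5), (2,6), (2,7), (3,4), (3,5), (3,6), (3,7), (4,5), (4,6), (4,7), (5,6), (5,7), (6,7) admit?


P(K_8, k) = k(k-1)(k-2)...(k-7).
P(9) = (9) * (8) * (7) * (6) * (5) * (4) * (3) * (2) = 362880.

362880


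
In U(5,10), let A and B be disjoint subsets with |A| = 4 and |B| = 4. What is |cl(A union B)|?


|A union B| = 4 + 4 = 8 (disjoint).
In U(5,10), cl(S) = S if |S| < 5, else cl(S) = E.
Since 8 >= 5, cl(A union B) = E.
|cl(A union B)| = 10.

10


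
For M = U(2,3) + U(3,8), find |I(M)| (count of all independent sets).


For a direct sum, |I(M1+M2)| = |I(M1)| * |I(M2)|.
|I(U(2,3))| = sum C(3,k) for k=0..2 = 7.
|I(U(3,8))| = sum C(8,k) for k=0..3 = 93.
Total = 7 * 93 = 651.

651


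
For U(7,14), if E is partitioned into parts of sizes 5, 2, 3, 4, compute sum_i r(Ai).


r(Ai) = min(|Ai|, 7) for each part.
Sum = min(5,7) + min(2,7) + min(3,7) + min(4,7)
    = 5 + 2 + 3 + 4
    = 14.

14


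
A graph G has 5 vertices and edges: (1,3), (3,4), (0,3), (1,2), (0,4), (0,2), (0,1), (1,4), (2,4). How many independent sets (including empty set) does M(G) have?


An independent set in a graphic matroid is an acyclic edge subset.
G has 5 vertices and 9 edges.
Enumerate all 2^9 = 512 subsets, checking for acyclicity.
Total independent sets = 198.

198


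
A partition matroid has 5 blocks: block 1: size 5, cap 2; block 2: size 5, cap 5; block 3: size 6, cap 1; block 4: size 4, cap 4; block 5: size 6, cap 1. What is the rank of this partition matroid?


Rank of a partition matroid = sum of min(|Si|, ci) for each block.
= min(5,2) + min(5,5) + min(6,1) + min(4,4) + min(6,1)
= 2 + 5 + 1 + 4 + 1
= 13.

13


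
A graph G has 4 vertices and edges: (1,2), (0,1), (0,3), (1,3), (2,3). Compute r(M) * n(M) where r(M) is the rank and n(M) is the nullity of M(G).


r(M) = |V| - c = 4 - 1 = 3.
nullity = |E| - r(M) = 5 - 3 = 2.
Product = 3 * 2 = 6.

6


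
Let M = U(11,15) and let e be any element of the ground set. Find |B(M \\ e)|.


Deleting e from U(11,15) gives U(11,14) since n > r.
Bases of U(11,14) = C(14,11) = 364.

364


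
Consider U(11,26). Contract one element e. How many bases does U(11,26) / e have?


Contracting e from U(11,26) gives U(10,25).
Bases of U(10,25) = C(25,10) = 25! / (10! * 15!) = 3268760.

3268760


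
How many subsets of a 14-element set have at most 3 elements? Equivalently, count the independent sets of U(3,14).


Independent sets of U(3,14) are all subsets of size <= 3.
Count = (14 choose 0) + (14 choose 1) + (14 choose 2) + (14 choose 3)
     = 1 + 14 + 91 + 364
     = 470.

470


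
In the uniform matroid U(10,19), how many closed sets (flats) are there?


Flats of U(10,19): every subset of size < 10 is a flat, plus E itself.
Count = (19 choose 0) + (19 choose 1) + (19 choose 2) + (19 choose 3) + (19 choose 4) + (19 choose 5) + (19 choose 6) + (19 choose 7) + (19 choose 8) + (19 choose 9) + 1
     = 1 + 19 + 171 + 969 + 3876 + 11628 + 27132 + 50388 + 75582 + 92378 + 1
     = 262145.

262145


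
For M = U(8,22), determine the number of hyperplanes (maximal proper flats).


Hyperplanes of U(8,22) are flats of rank 7.
In a uniform matroid, these are exactly the (7)-element subsets.
Count = C(22,7) = 22! / (7! * 15!) = 170544.

170544


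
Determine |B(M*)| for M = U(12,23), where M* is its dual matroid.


The dual of U(r,n) is U(n-r, n) = U(11,23).
Bases of U(11,23) are all (11)-element subsets.
|B(M*)| = C(23,11) = 1352078.

1352078


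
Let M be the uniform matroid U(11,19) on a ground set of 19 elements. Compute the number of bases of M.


Bases of U(11,19) are all 11-element subsets of the 19-element ground set.
Number of bases = C(19,11).
C(19,11) = 19! / (11! * 8!) = 75582.

75582


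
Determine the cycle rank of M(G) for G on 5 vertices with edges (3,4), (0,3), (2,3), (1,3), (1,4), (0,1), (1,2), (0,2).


Cycle rank (nullity) = |E| - r(M) = |E| - (|V| - c).
|E| = 8, |V| = 5, c = 1.
Nullity = 8 - (5 - 1) = 8 - 4 = 4.

4


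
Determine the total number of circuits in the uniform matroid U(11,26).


In U(11,26), circuits are the (12)-element subsets.
Any set of 12 elements is dependent, and removing any one element gives
an independent set of size 11, so it is a minimal dependent set.
Number of circuits = (26 choose 12) = 9657700.

9657700


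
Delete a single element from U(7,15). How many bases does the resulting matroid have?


Deleting e from U(7,15) gives U(7,14) since n > r.
Bases of U(7,14) = C(14,7) = 3432.

3432


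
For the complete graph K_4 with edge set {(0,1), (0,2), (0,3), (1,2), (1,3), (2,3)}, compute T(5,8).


T(K_4; x,y) = x^3 + 3x^2 + 4xy + 2x + y^3 + 3y^2 + 2y.
Substituting x=5, y=8:
= 125 + 75 + 160 + 10 + 512 + 192 + 16
= 1090.

1090


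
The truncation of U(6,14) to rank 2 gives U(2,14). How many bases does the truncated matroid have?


Truncating U(6,14) to rank 2 gives U(2,14).
Bases of U(2,14) are all 2-element subsets of 14 elements.
Number of bases = C(14,2) = (14 * 13) / (1 * 2) = 91.

91


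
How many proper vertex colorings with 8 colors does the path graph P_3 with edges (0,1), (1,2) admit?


P(P_3, k) = k * (k-1)^(2).
P(8) = 8 * 7^2 = 8 * 49 = 392.

392


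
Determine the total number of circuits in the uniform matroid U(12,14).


In U(12,14), circuits are the (13)-element subsets.
Any set of 13 elements is dependent, and removing any one element gives
an independent set of size 12, so it is a minimal dependent set.
Number of circuits = C(14,13) = 14! / (13! * 1!) = 14.

14


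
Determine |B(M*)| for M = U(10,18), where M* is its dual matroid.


The dual of U(r,n) is U(n-r, n) = U(8,18).
Bases of U(8,18) are all (8)-element subsets.
|B(M*)| = C(18,8) = 43758.

43758


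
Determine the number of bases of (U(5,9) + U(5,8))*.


(M1+M2)* = M1* + M2*.
M1* = U(4,9), bases: C(9,4) = 126.
M2* = U(3,8), bases: C(8,3) = 56.
|B(M*)| = 126 * 56 = 7056.

7056


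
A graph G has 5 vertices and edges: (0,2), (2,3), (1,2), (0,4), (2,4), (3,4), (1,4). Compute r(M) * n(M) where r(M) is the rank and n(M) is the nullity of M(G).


r(M) = |V| - c = 5 - 1 = 4.
nullity = |E| - r(M) = 7 - 4 = 3.
Product = 4 * 3 = 12.

12


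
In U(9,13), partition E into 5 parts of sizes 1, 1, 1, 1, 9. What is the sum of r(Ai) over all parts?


r(Ai) = min(|Ai|, 9) for each part.
Sum = min(1,9) + min(1,9) + min(1,9) + min(1,9) + min(9,9)
    = 1 + 1 + 1 + 1 + 9
    = 13.

13


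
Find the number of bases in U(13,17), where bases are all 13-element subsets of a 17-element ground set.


Bases of U(13,17) are all 13-element subsets of the 17-element ground set.
Number of bases = C(17,13).
C(17,13) = 17! / (13! * 4!) = 2380.

2380


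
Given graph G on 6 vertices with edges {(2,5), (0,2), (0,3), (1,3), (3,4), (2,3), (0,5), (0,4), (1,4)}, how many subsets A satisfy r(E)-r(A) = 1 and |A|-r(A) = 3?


R(x,y) = sum over A in 2^E of x^(r(E)-r(A)) * y^(|A|-r(A)).
G has 6 vertices, 9 edges. r(E) = 5.
Enumerate all 2^9 = 512 subsets.
Count subsets with r(E)-r(A)=1 and |A|-r(A)=3: 2.

2


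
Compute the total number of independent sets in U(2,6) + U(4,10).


For a direct sum, |I(M1+M2)| = |I(M1)| * |I(M2)|.
|I(U(2,6))| = sum C(6,k) for k=0..2 = 22.
|I(U(4,10))| = sum C(10,k) for k=0..4 = 386.
Total = 22 * 386 = 8492.

8492


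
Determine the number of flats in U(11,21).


Flats of U(11,21): every subset of size < 11 is a flat, plus E itself.
Count = C(21,0) + C(21,1) + C(21,2) + C(21,3) + C(21,4) + C(21,5) + C(21,6) + C(21,7) + C(21,8) + C(21,9) + C(21,10) + 1
     = 1 + 21 + 210 + 1330 + 5985 + 20349 + 54264 + 116280 + 203490 + 293930 + 352716 + 1
     = 1048577.

1048577


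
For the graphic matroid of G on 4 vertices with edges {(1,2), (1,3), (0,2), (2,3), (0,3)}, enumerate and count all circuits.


A circuit in a graphic matroid = edge set of a simple cycle.
G has 4 vertices and 5 edges.
Enumerating all minimal edge subsets forming cycles...
Total circuits found: 3.

3


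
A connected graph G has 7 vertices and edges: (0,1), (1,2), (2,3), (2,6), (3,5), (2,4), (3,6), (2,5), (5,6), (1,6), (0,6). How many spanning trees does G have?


By Kirchhoff's matrix tree theorem, the number of spanning trees equals
the determinant of any cofactor of the Laplacian matrix L.
G has 7 vertices and 11 edges.
Computing the (6 x 6) cofactor determinant gives 104.

104


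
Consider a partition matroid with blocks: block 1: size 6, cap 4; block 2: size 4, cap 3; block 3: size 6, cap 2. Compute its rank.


Rank of a partition matroid = sum of min(|Si|, ci) for each block.
= min(6,4) + min(4,3) + min(6,2)
= 4 + 3 + 2
= 9.

9


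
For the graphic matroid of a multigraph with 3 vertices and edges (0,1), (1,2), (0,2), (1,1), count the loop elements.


In a graphic matroid, a loop is a self-loop edge (u,u) with rank 0.
Examining all 4 edges for self-loops...
Self-loops found: (1,1)
Number of loops = 1.

1


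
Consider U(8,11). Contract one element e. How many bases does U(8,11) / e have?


Contracting e from U(8,11) gives U(7,10).
Bases of U(7,10) = C(10,7) = 10! / (7! * 3!) = 120.

120


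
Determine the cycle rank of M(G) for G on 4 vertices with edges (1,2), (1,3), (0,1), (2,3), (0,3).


Cycle rank (nullity) = |E| - r(M) = |E| - (|V| - c).
|E| = 5, |V| = 4, c = 1.
Nullity = 5 - (4 - 1) = 5 - 3 = 2.

2


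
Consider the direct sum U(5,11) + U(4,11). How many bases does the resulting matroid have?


Bases of a direct sum M1 + M2: |B| = |B(M1)| * |B(M2)|.
|B(U(5,11))| = C(11,5) = 462.
|B(U(4,11))| = C(11,4) = 330.
Total bases = 462 * 330 = 152460.

152460


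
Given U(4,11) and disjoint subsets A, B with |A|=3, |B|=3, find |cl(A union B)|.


|A union B| = 3 + 3 = 6 (disjoint).
In U(4,11), cl(S) = S if |S| < 4, else cl(S) = E.
Since 6 >= 4, cl(A union B) = E.
|cl(A union B)| = 11.

11


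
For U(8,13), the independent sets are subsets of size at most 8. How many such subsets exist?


Independent sets of U(8,13) are all subsets of size <= 8.
Count = C(13,0) + C(13,1) + C(13,2) + C(13,3) + C(13,4) + C(13,5) + C(13,6) + C(13,7) + C(13,8)
     = 1 + 13 + 78 + 286 + 715 + 1287 + 1716 + 1716 + 1287
     = 7099.

7099


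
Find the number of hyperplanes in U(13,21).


Hyperplanes of U(13,21) are flats of rank 12.
In a uniform matroid, these are exactly the (12)-element subsets.
Count = (21 choose 12) = 293930.

293930


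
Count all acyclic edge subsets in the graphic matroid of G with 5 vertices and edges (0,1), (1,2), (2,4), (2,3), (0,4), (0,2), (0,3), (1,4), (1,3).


An independent set in a graphic matroid is an acyclic edge subset.
G has 5 vertices and 9 edges.
Enumerate all 2^9 = 512 subsets, checking for acyclicity.
Total independent sets = 198.

198


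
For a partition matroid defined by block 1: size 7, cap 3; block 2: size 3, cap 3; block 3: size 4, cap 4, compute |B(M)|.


A basis picks exactly ci elements from block i.
Number of bases = product of C(|Si|, ci).
= C(7,3) * C(3,3) * C(4,4)
= 35 * 1 * 1
= 35.

35


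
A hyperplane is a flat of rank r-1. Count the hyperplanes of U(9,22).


Hyperplanes of U(9,22) are flats of rank 8.
In a uniform matroid, these are exactly the (8)-element subsets.
Count = (22 choose 8) = 319770.

319770


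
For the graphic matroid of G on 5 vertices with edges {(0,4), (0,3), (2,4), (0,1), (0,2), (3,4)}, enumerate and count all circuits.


A circuit in a graphic matroid = edge set of a simple cycle.
G has 5 vertices and 6 edges.
Enumerating all minimal edge subsets forming cycles...
Total circuits found: 3.

3


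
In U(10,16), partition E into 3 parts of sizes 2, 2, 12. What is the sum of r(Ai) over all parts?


r(Ai) = min(|Ai|, 10) for each part.
Sum = min(2,10) + min(2,10) + min(12,10)
    = 2 + 2 + 10
    = 14.

14


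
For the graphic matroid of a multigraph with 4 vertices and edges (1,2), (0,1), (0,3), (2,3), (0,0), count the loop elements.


In a graphic matroid, a loop is a self-loop edge (u,u) with rank 0.
Examining all 5 edges for self-loops...
Self-loops found: (0,0)
Number of loops = 1.

1


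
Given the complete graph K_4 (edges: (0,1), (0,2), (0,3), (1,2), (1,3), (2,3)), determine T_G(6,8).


T(K_4; x,y) = x^3 + 3x^2 + 4xy + 2x + y^3 + 3y^2 + 2y.
Substituting x=6, y=8:
= 216 + 108 + 192 + 12 + 512 + 192 + 16
= 1248.

1248


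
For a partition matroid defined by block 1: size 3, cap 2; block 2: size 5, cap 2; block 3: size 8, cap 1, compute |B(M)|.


A basis picks exactly ci elements from block i.
Number of bases = product of C(|Si|, ci).
= C(3,2) * C(5,2) * C(8,1)
= 3 * 10 * 8
= 240.

240


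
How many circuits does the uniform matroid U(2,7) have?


In U(2,7), circuits are the (3)-element subsets.
Any set of 3 elements is dependent, and removing any one element gives
an independent set of size 2, so it is a minimal dependent set.
Number of circuits = C(7,3) = (7 * 6 * 5) / (1 * 2 * 3) = 35.

35


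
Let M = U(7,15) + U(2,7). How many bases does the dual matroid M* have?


(M1+M2)* = M1* + M2*.
M1* = U(8,15), bases: C(15,8) = 6435.
M2* = U(5,7), bases: C(7,5) = 21.
|B(M*)| = 6435 * 21 = 135135.

135135


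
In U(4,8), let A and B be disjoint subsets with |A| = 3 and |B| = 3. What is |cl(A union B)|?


|A union B| = 3 + 3 = 6 (disjoint).
In U(4,8), cl(S) = S if |S| < 4, else cl(S) = E.
Since 6 >= 4, cl(A union B) = E.
|cl(A union B)| = 8.

8


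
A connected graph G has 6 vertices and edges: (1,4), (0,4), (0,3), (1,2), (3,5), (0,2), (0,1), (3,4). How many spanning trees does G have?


By Kirchhoff's matrix tree theorem, the number of spanning trees equals
the determinant of any cofactor of the Laplacian matrix L.
G has 6 vertices and 8 edges.
Computing the (5 x 5) cofactor determinant gives 21.

21


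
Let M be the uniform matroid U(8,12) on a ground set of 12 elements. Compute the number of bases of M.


Bases of U(8,12) are all 8-element subsets of the 12-element ground set.
Number of bases = C(12,8).
(12 choose 8) = 495.

495


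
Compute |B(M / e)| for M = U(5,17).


Contracting e from U(5,17) gives U(4,16).
Bases of U(4,16) = (16 choose 4) = 1820.

1820


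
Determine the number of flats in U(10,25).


Flats of U(10,25): every subset of size < 10 is a flat, plus E itself.
Count = (25 choose 0) + (25 choose 1) + (25 choose 2) + (25 choose 3) + (25 choose 4) + (25 choose 5) + (25 choose 6) + (25 choose 7) + (25 choose 8) + (25 choose 9) + 1
     = 1 + 25 + 300 + 2300 + 12650 + 53130 + 177100 + 480700 + 1081575 + 2042975 + 1
     = 3850757.

3850757


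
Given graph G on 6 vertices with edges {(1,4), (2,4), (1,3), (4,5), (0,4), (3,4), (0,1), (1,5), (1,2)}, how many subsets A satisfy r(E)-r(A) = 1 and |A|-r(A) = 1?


R(x,y) = sum over A in 2^E of x^(r(E)-r(A)) * y^(|A|-r(A)).
G has 6 vertices, 9 edges. r(E) = 5.
Enumerate all 2^9 = 512 subsets.
Count subsets with r(E)-r(A)=1 and |A|-r(A)=1: 72.

72


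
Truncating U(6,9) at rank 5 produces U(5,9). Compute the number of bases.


Truncating U(6,9) to rank 5 gives U(5,9).
Bases of U(5,9) are all 5-element subsets of 9 elements.
Number of bases = C(9,5) = 126.

126


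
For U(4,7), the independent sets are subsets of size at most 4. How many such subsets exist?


Independent sets of U(4,7) are all subsets of size <= 4.
Count = C(7,0) + C(7,1) + C(7,2) + C(7,3) + C(7,4)
     = 1 + 7 + 21 + 35 + 35
     = 99.

99


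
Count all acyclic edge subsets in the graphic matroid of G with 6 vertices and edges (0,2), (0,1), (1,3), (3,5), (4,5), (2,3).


An independent set in a graphic matroid is an acyclic edge subset.
G has 6 vertices and 6 edges.
Enumerate all 2^6 = 64 subsets, checking for acyclicity.
Total independent sets = 60.

60


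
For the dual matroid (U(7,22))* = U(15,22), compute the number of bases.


The dual of U(r,n) is U(n-r, n) = U(15,22).
Bases of U(15,22) are all (15)-element subsets.
|B(M*)| = C(22,15) = 170544.

170544


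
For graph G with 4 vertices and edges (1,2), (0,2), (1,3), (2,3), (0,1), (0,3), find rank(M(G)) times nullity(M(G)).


r(M) = |V| - c = 4 - 1 = 3.
nullity = |E| - r(M) = 6 - 3 = 3.
Product = 3 * 3 = 9.

9


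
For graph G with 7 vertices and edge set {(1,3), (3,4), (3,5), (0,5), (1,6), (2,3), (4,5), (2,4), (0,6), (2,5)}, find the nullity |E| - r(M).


Cycle rank (nullity) = |E| - r(M) = |E| - (|V| - c).
|E| = 10, |V| = 7, c = 1.
Nullity = 10 - (7 - 1) = 10 - 6 = 4.

4


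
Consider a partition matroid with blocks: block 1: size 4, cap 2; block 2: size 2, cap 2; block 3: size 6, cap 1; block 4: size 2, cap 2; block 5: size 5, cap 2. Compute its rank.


Rank of a partition matroid = sum of min(|Si|, ci) for each block.
= min(4,2) + min(2,2) + min(6,1) + min(2,2) + min(5,2)
= 2 + 2 + 1 + 2 + 2
= 9.

9
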